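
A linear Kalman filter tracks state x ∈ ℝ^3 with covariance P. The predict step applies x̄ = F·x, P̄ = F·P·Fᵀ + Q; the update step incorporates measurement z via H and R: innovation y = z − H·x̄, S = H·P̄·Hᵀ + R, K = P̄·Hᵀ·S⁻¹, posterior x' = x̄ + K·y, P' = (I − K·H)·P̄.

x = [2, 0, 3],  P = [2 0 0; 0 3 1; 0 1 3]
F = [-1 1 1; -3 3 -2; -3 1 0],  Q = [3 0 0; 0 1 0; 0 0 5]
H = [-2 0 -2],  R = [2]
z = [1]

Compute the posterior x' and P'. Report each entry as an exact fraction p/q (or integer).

x' = [326/119, -159/17, -390/119]
P' = [489/119 -60/17 -466/119; -60/17 432/17 65/17; -466/119 65/17 502/119]

x̄ = F·x = [1, -12, -6]
P̄ = F·P·Fᵀ + Q = [13 10 10; 10 46 25; 10 25 26]
y = z − H·x̄ = [-9]
S = H·P̄·Hᵀ + R = [238]
K = P̄·Hᵀ·S⁻¹ = [-23/119; -5/17; -36/119]
x' = x̄ + K·y = [326/119, -159/17, -390/119]
P' = (I − K·H)·P̄ = [489/119 -60/17 -466/119; -60/17 432/17 65/17; -466/119 65/17 502/119]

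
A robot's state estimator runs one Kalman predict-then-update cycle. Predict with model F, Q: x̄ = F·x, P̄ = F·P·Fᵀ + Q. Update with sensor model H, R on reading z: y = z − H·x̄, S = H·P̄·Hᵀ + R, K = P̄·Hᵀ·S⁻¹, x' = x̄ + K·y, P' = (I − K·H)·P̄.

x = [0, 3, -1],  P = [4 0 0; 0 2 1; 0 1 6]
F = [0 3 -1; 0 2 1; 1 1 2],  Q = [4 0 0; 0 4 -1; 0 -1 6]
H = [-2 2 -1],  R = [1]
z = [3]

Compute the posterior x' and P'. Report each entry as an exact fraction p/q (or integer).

x̄ = F·x = [10, 5, 1]
P̄ = F·P·Fᵀ + Q = [22 7 -1; 7 22 20; -1 20 40]
y = z − H·x̄ = [14]
S = H·P̄·Hᵀ + R = [77]
K = P̄·Hᵀ·S⁻¹ = [-29/77; 10/77; 2/77]
x' = x̄ + K·y = [52/11, 75/11, 15/11]
P' = (I − K·H)·P̄ = [853/77 829/77 -19/77; 829/77 1594/77 1520/77; -19/77 1520/77 3076/77]

x' = [52/11, 75/11, 15/11]
P' = [853/77 829/77 -19/77; 829/77 1594/77 1520/77; -19/77 1520/77 3076/77]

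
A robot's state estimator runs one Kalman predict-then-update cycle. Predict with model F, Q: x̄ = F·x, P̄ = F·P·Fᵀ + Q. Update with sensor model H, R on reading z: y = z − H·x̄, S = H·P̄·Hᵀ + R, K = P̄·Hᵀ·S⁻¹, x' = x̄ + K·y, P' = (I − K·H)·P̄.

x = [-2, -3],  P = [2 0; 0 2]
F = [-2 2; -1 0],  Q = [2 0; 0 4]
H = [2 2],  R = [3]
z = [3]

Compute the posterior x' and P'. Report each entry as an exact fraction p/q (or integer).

x' = [-130/131, 322/131]
P' = [422/131 -356/131; -356/131 386/131]

x̄ = F·x = [-2, 2]
P̄ = F·P·Fᵀ + Q = [18 4; 4 6]
y = z − H·x̄ = [3]
S = H·P̄·Hᵀ + R = [131]
K = P̄·Hᵀ·S⁻¹ = [44/131; 20/131]
x' = x̄ + K·y = [-130/131, 322/131]
P' = (I − K·H)·P̄ = [422/131 -356/131; -356/131 386/131]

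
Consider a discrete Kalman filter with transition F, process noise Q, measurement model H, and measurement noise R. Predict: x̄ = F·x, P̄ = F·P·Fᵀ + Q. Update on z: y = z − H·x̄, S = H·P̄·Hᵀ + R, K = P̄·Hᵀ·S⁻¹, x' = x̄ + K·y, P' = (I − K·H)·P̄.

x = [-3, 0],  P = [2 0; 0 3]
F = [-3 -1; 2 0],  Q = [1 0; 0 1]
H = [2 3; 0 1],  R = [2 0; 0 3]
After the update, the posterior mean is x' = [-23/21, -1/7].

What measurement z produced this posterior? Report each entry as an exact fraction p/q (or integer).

x̄ = F·x = [9, -6]
P̄ = F·P·Fᵀ + Q = [22 -12; -12 9]
S = H·P̄·Hᵀ + R = [27 3; 3 12]
K = P̄·Hᵀ·S⁻¹ = [44/105 -116/105; 1/35 26/35]
x' − x̄ = [-212/21, 41/7] = K·y
y = (KᵀK)⁻¹·Kᵀ·(x' − x̄) = [-3, 8]
z = y + H·x̄ = [-3, 8] + [0, -6] = [-3, 2]

z = [-3, 2]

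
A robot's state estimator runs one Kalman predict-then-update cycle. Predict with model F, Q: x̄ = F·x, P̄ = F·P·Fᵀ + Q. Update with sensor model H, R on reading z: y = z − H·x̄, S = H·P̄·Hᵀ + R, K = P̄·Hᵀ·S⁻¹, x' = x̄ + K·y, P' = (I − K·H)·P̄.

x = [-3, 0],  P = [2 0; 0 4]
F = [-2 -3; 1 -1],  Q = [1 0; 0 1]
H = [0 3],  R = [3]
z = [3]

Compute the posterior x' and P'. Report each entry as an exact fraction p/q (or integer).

x̄ = F·x = [6, -3]
P̄ = F·P·Fᵀ + Q = [45 8; 8 7]
y = z − H·x̄ = [12]
S = H·P̄·Hᵀ + R = [66]
K = P̄·Hᵀ·S⁻¹ = [4/11; 7/22]
x' = x̄ + K·y = [114/11, 9/11]
P' = (I − K·H)·P̄ = [399/11 4/11; 4/11 7/22]

x' = [114/11, 9/11]
P' = [399/11 4/11; 4/11 7/22]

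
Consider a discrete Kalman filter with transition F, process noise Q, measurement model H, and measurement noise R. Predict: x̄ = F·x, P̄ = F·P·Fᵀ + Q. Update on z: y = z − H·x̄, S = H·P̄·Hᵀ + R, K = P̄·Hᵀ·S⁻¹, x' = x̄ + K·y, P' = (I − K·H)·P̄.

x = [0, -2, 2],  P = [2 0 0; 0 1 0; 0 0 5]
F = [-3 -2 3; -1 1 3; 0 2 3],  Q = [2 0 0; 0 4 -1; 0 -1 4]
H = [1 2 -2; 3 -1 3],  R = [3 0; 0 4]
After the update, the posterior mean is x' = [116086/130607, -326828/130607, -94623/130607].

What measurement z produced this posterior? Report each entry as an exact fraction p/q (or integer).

x̄ = F·x = [10, 4, 2]
P̄ = F·P·Fᵀ + Q = [69 49 41; 49 52 46; 41 46 53]
S = H·P̄·Hᵀ + R = [156 275; 275 1322]
K = P̄·Hᵀ·S⁻¹ = [35095/130607 20461/130607; 16567/130607 19573/130607; -29206/130607 29391/130607]
x' − x̄ = [-1189984/130607, -849256/130607, -355837/130607] = K·y
y = (KᵀK)⁻¹·Kᵀ·(x' − x̄) = [-17, -29]
z = y + H·x̄ = [-17, -29] + [14, 32] = [-3, 3]

z = [-3, 3]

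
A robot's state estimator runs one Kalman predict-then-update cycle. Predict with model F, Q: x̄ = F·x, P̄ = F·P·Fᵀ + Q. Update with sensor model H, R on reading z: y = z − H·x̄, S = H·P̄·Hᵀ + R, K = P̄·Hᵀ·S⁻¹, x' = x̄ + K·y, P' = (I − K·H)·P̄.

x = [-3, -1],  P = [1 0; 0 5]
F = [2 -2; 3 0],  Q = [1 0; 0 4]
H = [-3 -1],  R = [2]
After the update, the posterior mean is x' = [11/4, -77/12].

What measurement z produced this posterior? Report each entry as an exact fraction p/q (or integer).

x̄ = F·x = [-4, -9]
P̄ = F·P·Fᵀ + Q = [25 6; 6 13]
S = H·P̄·Hᵀ + R = [276]
K = P̄·Hᵀ·S⁻¹ = [-27/92; -31/276]
x' − x̄ = [27/4, 31/12] = K·y
y = (KᵀK)⁻¹·Kᵀ·(x' − x̄) = [-23]
z = y + H·x̄ = [-23] + [21] = [-2]

z = [-2]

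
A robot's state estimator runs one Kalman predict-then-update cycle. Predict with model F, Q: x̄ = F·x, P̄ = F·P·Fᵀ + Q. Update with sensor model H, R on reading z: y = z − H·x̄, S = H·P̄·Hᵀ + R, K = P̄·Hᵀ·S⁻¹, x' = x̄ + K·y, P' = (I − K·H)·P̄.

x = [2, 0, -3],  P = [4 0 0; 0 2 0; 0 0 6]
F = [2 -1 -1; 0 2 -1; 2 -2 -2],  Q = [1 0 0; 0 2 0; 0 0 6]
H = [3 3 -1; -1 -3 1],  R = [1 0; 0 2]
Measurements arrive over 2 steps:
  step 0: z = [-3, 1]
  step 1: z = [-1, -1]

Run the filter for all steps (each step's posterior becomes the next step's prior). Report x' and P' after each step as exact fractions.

step 0: x̄ = F·x = [7, 3, 10]
step 0: P̄ = F·P·Fᵀ + Q = [25 2 32; 2 16 4; 32 4 54]
step 0: y = z − H·x̄ = [-23, 7]
step 0: S = H·P̄·Hᵀ + R = [244 -145; -145 149]
step 0: K = P̄·Hᵀ·S⁻¹ = [7446/15331 7349/15331; 780/15331 -3974/15331; 9496/15331 10270/15331]
step 0: x' = x̄ + K·y = [-12498/15331, 235/15331, 6792/15331]
step 0: P' = (I − K·H)·P̄ = [11072/15331 -3584/15331 15018/15331; -3584/15331 23492/15331 58944/15331; 15018/15331 58944/15331 212390/15331]
step 1: x̄ = F·x = [-32023/15331, -6322/15331, -39050/15331]
step 1: P̄ = F·P·Fᵀ + Q = [367653/15331 62090/15331 683224/15331; 62090/15331 101244/15331 168552/15331; 683224/15331 168552/15331 1459882/15331]
step 1: y = z − H·x̄ = [60654/15331, -27270/15331]
step 1: S = H·P̄·Hᵀ + R = [1702250/15331 -474909/15331; -474909/15331 764173/15331]
step 1: K = P̄·Hᵀ·S⁻¹ = [34211654/70137299 33128945/70137299; 9911820/70137299 -11945950/70137299; 62997296/70137299 64023894/70137299]
step 1: x' = x̄ + K·y = [-70077581/70137299, 31540642/70137299, -43294966/70137299]
step 1: P' = (I − K·H)·P̄ = [50234772/70137299 -6990040/70137299 95522542/70137299; -6990040/70137299 101640376/70137299 274039188/70137299; 95522542/70137299 274039188/70137299 1045687894/70137299]

step 0: x' = [-12498/15331, 235/15331, 6792/15331], P' = [11072/15331 -3584/15331 15018/15331; -3584/15331 23492/15331 58944/15331; 15018/15331 58944/15331 212390/15331]
step 1: x' = [-70077581/70137299, 31540642/70137299, -43294966/70137299], P' = [50234772/70137299 -6990040/70137299 95522542/70137299; -6990040/70137299 101640376/70137299 274039188/70137299; 95522542/70137299 274039188/70137299 1045687894/70137299]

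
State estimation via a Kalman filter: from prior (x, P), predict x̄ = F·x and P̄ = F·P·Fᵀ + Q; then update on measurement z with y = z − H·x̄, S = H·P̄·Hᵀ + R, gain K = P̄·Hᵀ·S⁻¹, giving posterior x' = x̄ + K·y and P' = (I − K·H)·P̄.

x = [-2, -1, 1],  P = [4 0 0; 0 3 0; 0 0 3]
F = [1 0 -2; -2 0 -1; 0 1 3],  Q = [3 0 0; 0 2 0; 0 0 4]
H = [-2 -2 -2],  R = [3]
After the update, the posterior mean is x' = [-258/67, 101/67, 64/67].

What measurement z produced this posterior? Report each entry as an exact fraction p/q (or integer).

x̄ = F·x = [-4, 3, 2]
P̄ = F·P·Fᵀ + Q = [19 -2 -18; -2 21 -9; -18 -9 34]
S = H·P̄·Hᵀ + R = [67]
K = P̄·Hᵀ·S⁻¹ = [2/67; -20/67; -14/67]
x' − x̄ = [10/67, -100/67, -70/67] = K·y
y = (KᵀK)⁻¹·Kᵀ·(x' − x̄) = [5]
z = y + H·x̄ = [5] + [-2] = [3]

z = [3]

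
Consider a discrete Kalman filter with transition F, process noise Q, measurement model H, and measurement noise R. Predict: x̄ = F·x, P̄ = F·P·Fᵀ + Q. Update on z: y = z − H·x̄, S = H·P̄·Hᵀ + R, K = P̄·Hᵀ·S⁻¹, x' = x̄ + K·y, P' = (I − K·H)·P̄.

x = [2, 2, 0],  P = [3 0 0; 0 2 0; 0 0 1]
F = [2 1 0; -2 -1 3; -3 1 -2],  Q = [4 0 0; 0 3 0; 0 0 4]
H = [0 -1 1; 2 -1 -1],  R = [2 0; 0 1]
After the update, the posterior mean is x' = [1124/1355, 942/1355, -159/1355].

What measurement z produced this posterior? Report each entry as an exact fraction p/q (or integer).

z = [-1, 1]

x̄ = F·x = [6, -6, -4]
P̄ = F·P·Fᵀ + Q = [18 -14 -16; -14 26 10; -16 10 37]
S = H·P̄·Hᵀ + R = [45 -15; -15 276]
K = P̄·Hᵀ·S⁻¹ = [146/4065 196/813; -1792/4065 -208/813; 2089/4065 -70/271]
x' − x̄ = [-7006/1355, 9072/1355, 5261/1355] = K·y
y = (KᵀK)⁻¹·Kᵀ·(x' − x̄) = [-3, -21]
z = y + H·x̄ = [-3, -21] + [2, 22] = [-1, 1]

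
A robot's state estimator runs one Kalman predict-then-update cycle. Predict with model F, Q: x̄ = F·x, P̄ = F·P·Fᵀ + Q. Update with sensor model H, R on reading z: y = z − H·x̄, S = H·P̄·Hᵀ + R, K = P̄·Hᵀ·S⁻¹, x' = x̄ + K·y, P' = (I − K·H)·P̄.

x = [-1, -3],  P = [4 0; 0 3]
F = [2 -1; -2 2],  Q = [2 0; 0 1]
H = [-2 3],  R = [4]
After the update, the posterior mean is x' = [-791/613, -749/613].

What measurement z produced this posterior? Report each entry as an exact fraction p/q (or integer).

z = [-1]

x̄ = F·x = [1, -4]
P̄ = F·P·Fᵀ + Q = [21 -22; -22 29]
S = H·P̄·Hᵀ + R = [613]
K = P̄·Hᵀ·S⁻¹ = [-108/613; 131/613]
x' − x̄ = [-1404/613, 1703/613] = K·y
y = (KᵀK)⁻¹·Kᵀ·(x' − x̄) = [13]
z = y + H·x̄ = [13] + [-14] = [-1]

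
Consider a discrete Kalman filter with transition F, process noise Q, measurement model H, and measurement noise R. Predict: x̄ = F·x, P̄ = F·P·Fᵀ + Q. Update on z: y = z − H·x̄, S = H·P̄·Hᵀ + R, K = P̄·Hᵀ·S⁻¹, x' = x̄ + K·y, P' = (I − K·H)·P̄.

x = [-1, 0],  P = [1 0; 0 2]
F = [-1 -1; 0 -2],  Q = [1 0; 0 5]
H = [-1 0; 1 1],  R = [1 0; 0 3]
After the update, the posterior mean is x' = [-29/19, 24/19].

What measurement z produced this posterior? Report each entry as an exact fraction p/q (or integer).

x̄ = F·x = [1, 0]
P̄ = F·P·Fᵀ + Q = [4 4; 4 13]
S = H·P̄·Hᵀ + R = [5 -8; -8 28]
K = P̄·Hᵀ·S⁻¹ = [-12/19 2/19; 6/19 53/76]
x' − x̄ = [-48/19, 24/19] = K·y
y = (KᵀK)⁻¹·Kᵀ·(x' − x̄) = [4, 0]
z = y + H·x̄ = [4, 0] + [-1, 1] = [3, 1]

z = [3, 1]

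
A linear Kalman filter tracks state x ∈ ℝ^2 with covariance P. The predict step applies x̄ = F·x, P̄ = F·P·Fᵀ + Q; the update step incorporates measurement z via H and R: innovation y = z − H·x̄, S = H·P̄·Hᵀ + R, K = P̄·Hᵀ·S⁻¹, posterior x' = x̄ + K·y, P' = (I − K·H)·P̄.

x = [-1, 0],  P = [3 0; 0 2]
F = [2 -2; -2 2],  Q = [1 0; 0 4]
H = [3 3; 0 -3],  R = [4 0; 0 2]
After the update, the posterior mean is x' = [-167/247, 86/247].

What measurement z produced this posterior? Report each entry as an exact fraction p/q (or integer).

z = [-1, -1]

x̄ = F·x = [-2, 2]
P̄ = F·P·Fᵀ + Q = [21 -20; -20 24]
S = H·P̄·Hᵀ + R = [49 -36; -36 218]
K = P̄·Hᵀ·S⁻¹ = [1407/4693 1524/4693; 12/4693 -1548/4693]
x' − x̄ = [327/247, -408/247] = K·y
y = (KᵀK)⁻¹·Kᵀ·(x' − x̄) = [-1, 5]
z = y + H·x̄ = [-1, 5] + [0, -6] = [-1, -1]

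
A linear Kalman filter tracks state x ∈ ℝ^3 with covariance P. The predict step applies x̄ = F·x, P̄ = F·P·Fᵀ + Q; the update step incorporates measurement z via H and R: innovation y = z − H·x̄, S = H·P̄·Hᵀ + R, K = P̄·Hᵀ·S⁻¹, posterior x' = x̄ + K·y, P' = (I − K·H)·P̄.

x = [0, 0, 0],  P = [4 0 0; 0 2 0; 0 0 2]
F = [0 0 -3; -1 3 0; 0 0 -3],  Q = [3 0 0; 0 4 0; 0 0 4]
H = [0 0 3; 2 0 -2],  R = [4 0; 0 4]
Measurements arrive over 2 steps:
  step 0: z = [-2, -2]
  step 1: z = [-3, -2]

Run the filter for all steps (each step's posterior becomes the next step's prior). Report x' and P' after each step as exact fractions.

step 0: x' = [-1095/736, 0, -59/92], P' = [939/736 0 39/92; 0 26 0; 39/92 0 10/23]
step 1: x' = [-2055/1504, 2415/3008, -143/188], P' = [6207/5264 1989/10528 249/658; 1989/10528 5032835/21056 117/1316; 249/658 117/1316 136/329]

step 0: x̄ = F·x = [0, 0, 0]
step 0: P̄ = F·P·Fᵀ + Q = [21 0 18; 0 26 0; 18 0 22]
step 0: y = z − H·x̄ = [-2, -2]
step 0: S = H·P̄·Hᵀ + R = [202 -24; -24 32]
step 0: K = P̄·Hᵀ·S⁻¹ = [117/368 627/1472; 0 0; 15/46 -1/184]
step 0: x' = x̄ + K·y = [-1095/736, 0, -59/92]
step 0: P' = (I − K·H)·P̄ = [939/736 0 39/92; 0 26 0; 39/92 0 10/23]
step 1: x̄ = F·x = [177/92, 1095/736, 177/92]
step 1: P̄ = F·P·Fᵀ + Q = [159/23 117/92 90/23; 117/92 176107/736 117/92; 90/23 117/92 182/23]
step 1: y = z − H·x̄ = [-807/92, -2]
step 1: S = H·P̄·Hᵀ + R = [1730/23 -24; -24 32]
step 1: K = P̄·Hᵀ·S⁻¹ = [747/2632 4215/10528; 351/5264 1053/21056; 102/329 -23/1316]
step 1: x' = x̄ + K·y = [-2055/1504, 2415/3008, -143/188]
step 1: P' = (I − K·H)·P̄ = [6207/5264 1989/10528 249/658; 1989/10528 5032835/21056 117/1316; 249/658 117/1316 136/329]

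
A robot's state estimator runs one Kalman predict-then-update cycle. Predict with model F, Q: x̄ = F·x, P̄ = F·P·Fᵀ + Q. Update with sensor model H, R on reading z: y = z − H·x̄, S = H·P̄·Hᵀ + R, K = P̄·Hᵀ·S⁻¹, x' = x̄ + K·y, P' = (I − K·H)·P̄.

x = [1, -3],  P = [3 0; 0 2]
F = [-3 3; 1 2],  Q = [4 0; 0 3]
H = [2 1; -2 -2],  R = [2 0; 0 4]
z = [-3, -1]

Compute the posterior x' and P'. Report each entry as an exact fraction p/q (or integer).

x̄ = F·x = [-12, -5]
P̄ = F·P·Fᵀ + Q = [49 3; 3 14]
y = z − H·x̄ = [26, -35]
S = H·P̄·Hᵀ + R = [224 -242; -242 280]
K = P̄·Hᵀ·S⁻¹ = [778/1039 573/2078; -657/1039 -694/1039]
x' = x̄ + K·y = [-4535/2078, 2013/1039]
P' = (I − K·H)·P̄ = [2129/1039 -2702/1039; -2702/1039 4090/1039]

x' = [-4535/2078, 2013/1039]
P' = [2129/1039 -2702/1039; -2702/1039 4090/1039]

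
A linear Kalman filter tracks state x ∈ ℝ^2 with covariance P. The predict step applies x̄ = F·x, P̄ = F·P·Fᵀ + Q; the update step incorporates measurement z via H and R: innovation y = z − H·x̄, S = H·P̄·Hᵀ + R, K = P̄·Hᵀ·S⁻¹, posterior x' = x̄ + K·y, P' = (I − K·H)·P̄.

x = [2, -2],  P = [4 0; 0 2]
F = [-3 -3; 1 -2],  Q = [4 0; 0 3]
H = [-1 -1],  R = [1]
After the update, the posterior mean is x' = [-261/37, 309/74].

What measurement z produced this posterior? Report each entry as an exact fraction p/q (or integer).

z = [3]

x̄ = F·x = [0, 6]
P̄ = F·P·Fᵀ + Q = [58 0; 0 15]
S = H·P̄·Hᵀ + R = [74]
K = P̄·Hᵀ·S⁻¹ = [-29/37; -15/74]
x' − x̄ = [-261/37, -135/74] = K·y
y = (KᵀK)⁻¹·Kᵀ·(x' − x̄) = [9]
z = y + H·x̄ = [9] + [-6] = [3]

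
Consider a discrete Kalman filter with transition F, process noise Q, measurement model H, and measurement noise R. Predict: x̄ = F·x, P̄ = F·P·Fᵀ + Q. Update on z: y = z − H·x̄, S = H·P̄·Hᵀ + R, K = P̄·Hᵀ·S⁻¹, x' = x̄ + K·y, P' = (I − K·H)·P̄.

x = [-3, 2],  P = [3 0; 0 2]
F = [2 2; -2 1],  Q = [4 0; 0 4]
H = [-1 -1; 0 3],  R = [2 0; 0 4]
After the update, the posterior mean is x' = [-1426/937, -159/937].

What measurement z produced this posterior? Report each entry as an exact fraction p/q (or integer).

x̄ = F·x = [-2, 8]
P̄ = F·P·Fᵀ + Q = [24 -8; -8 18]
S = H·P̄·Hᵀ + R = [28 -30; -30 166]
K = P̄·Hᵀ·S⁻¹ = [-844/937 -288/937; -10/937 303/937]
x' − x̄ = [448/937, -7655/937] = K·y
y = (KᵀK)⁻¹·Kᵀ·(x' − x̄) = [8, -25]
z = y + H·x̄ = [8, -25] + [-6, 24] = [2, -1]

z = [2, -1]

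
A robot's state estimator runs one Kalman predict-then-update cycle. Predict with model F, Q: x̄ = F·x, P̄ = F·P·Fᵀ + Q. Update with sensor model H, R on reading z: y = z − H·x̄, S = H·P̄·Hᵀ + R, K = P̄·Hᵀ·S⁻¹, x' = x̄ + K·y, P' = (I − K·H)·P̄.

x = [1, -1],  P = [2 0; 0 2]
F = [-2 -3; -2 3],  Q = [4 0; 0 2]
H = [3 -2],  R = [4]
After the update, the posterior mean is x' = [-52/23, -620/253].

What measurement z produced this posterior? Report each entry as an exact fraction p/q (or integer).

z = [-2]

x̄ = F·x = [1, -5]
P̄ = F·P·Fᵀ + Q = [30 -10; -10 28]
S = H·P̄·Hᵀ + R = [506]
K = P̄·Hᵀ·S⁻¹ = [5/23; -43/253]
x' − x̄ = [-75/23, 645/253] = K·y
y = (KᵀK)⁻¹·Kᵀ·(x' − x̄) = [-15]
z = y + H·x̄ = [-15] + [13] = [-2]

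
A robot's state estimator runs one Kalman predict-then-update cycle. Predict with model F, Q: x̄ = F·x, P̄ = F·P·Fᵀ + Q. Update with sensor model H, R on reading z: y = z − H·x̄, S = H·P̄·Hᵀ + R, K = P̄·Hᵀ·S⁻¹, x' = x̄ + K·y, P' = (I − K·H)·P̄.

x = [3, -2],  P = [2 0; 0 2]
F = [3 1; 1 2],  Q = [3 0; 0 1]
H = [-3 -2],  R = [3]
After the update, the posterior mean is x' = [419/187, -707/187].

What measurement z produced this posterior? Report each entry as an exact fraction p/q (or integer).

x̄ = F·x = [7, -1]
P̄ = F·P·Fᵀ + Q = [23 10; 10 11]
S = H·P̄·Hᵀ + R = [374]
K = P̄·Hᵀ·S⁻¹ = [-89/374; -26/187]
x' − x̄ = [-890/187, -520/187] = K·y
y = (KᵀK)⁻¹·Kᵀ·(x' − x̄) = [20]
z = y + H·x̄ = [20] + [-19] = [1]

z = [1]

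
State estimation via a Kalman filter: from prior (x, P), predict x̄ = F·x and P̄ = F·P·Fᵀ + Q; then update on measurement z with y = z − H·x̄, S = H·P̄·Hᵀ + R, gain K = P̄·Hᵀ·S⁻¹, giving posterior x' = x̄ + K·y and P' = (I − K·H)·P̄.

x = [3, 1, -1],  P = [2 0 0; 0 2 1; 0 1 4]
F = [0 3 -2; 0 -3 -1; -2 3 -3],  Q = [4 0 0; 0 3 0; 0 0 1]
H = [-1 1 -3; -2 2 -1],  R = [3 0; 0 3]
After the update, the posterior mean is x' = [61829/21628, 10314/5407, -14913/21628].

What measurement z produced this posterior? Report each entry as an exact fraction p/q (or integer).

z = [1, -1]

x̄ = F·x = [5, -2, 0]
P̄ = F·P·Fᵀ + Q = [26 -7 27; -7 31 0; 27 0 45]
S = H·P̄·Hᵀ + R = [641 466; 466 440]
K = P̄·Hᵀ·S⁻¹ = [-1137/10814 -2163/21628; -1558/5407 2584/5407; -4191/10814 4011/21628]
x' − x̄ = [-46311/21628, 21128/5407, -14913/21628] = K·y
y = (KᵀK)⁻¹·Kᵀ·(x' − x̄) = [8, 13]
z = y + H·x̄ = [8, 13] + [-7, -14] = [1, -1]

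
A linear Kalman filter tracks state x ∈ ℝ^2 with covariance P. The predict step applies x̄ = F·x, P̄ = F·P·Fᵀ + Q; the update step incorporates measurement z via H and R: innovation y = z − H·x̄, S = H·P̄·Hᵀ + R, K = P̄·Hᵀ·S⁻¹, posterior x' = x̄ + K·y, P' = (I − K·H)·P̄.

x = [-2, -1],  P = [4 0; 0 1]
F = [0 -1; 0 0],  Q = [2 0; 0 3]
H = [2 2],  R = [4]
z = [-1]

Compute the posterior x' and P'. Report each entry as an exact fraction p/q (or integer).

x' = [5/14, -9/14]
P' = [12/7 -9/7; -9/7 12/7]

x̄ = F·x = [1, 0]
P̄ = F·P·Fᵀ + Q = [3 0; 0 3]
y = z − H·x̄ = [-3]
S = H·P̄·Hᵀ + R = [28]
K = P̄·Hᵀ·S⁻¹ = [3/14; 3/14]
x' = x̄ + K·y = [5/14, -9/14]
P' = (I − K·H)·P̄ = [12/7 -9/7; -9/7 12/7]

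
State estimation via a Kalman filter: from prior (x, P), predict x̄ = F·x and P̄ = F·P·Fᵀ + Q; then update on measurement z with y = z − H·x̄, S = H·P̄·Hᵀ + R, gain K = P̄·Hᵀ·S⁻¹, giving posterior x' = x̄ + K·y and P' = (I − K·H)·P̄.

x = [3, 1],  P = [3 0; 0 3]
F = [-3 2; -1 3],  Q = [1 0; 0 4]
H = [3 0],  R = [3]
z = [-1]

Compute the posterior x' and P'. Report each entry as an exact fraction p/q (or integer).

x̄ = F·x = [-7, 0]
P̄ = F·P·Fᵀ + Q = [40 27; 27 34]
y = z − H·x̄ = [20]
S = H·P̄·Hᵀ + R = [363]
K = P̄·Hᵀ·S⁻¹ = [40/121; 27/121]
x' = x̄ + K·y = [-47/121, 540/121]
P' = (I − K·H)·P̄ = [40/121 27/121; 27/121 1927/121]

x' = [-47/121, 540/121]
P' = [40/121 27/121; 27/121 1927/121]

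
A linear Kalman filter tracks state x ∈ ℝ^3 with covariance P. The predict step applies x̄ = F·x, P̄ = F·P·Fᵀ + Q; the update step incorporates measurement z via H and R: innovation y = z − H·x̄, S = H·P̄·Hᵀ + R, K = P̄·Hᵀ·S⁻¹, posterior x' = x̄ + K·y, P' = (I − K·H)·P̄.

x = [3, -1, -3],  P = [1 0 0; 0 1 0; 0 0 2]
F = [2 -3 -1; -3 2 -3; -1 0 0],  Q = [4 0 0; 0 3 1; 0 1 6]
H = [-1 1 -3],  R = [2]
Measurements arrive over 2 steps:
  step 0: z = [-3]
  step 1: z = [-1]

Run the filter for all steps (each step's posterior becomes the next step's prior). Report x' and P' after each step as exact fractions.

step 0: x̄ = F·x = [12, -2, -3]
step 0: P̄ = F·P·Fᵀ + Q = [19 -6 -2; -6 34 4; -2 4 7]
step 0: y = z − H·x̄ = [2]
step 0: S = H·P̄·Hᵀ + R = [94]
step 0: K = P̄·Hᵀ·S⁻¹ = [-19/94; 14/47; -15/94]
step 0: x' = x̄ + K·y = [545/47, -66/47, -156/47]
step 0: P' = (I − K·H)·P̄ = [1425/94 -16/47 -473/94; -16/47 1206/47 398/47; -473/94 398/47 433/94]
step 1: x̄ = F·x = [1444/47, -1299/47, -545/47]
step 1: P̄ = F·P·Fᵀ + Q = [35269/94 -7574/47 -3419/94; -7574/47 4485/47 1507/47; -3419/94 1507/47 1989/94]
step 1: y = z − H·x̄ = [1061/47]
step 1: S = H·P̄·Hᵀ + R = [27013/47]
step 1: K = P̄·Hᵀ·S⁻¹ = [-20080/27013; 7538/27013; 233/27013]
step 1: x' = x̄ + K·y = [376636/27013, -576427/27013, -307976/27013]
step 1: P' = (I − K·H)·P̄ = [3112951/54026 -1132626/27013 -1765961/54026; -1132626/27013 1368763/27013 828771/27013; -1765961/54026 828771/27013 1140857/54026]

step 0: x' = [545/47, -66/47, -156/47], P' = [1425/94 -16/47 -473/94; -16/47 1206/47 398/47; -473/94 398/47 433/94]
step 1: x' = [376636/27013, -576427/27013, -307976/27013], P' = [3112951/54026 -1132626/27013 -1765961/54026; -1132626/27013 1368763/27013 828771/27013; -1765961/54026 828771/27013 1140857/54026]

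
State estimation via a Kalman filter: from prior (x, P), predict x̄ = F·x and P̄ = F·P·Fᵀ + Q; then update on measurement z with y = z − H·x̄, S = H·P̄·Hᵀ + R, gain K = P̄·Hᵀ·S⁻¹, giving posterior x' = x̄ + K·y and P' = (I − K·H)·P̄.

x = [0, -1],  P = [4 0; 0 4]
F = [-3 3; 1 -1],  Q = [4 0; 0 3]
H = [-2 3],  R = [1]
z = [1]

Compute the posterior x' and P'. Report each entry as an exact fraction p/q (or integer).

x' = [-71/173, 11/173]
P' = [604/173 384/173; 384/173 1051/692]

x̄ = F·x = [-3, 1]
P̄ = F·P·Fᵀ + Q = [76 -24; -24 11]
y = z − H·x̄ = [-8]
S = H·P̄·Hᵀ + R = [692]
K = P̄·Hᵀ·S⁻¹ = [-56/173; 81/692]
x' = x̄ + K·y = [-71/173, 11/173]
P' = (I − K·H)·P̄ = [604/173 384/173; 384/173 1051/692]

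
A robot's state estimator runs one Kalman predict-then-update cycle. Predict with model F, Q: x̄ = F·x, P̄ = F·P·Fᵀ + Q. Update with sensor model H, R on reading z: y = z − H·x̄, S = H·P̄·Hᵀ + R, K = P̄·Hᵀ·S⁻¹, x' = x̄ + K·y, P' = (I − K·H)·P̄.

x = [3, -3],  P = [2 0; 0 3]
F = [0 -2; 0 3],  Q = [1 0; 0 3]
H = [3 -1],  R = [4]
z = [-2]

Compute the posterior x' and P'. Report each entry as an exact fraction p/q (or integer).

x̄ = F·x = [6, -9]
P̄ = F·P·Fᵀ + Q = [13 -18; -18 30]
y = z − H·x̄ = [-29]
S = H·P̄·Hᵀ + R = [259]
K = P̄·Hᵀ·S⁻¹ = [57/259; -12/37]
x' = x̄ + K·y = [-99/259, 15/37]
P' = (I − K·H)·P̄ = [118/259 18/37; 18/37 102/37]

x' = [-99/259, 15/37]
P' = [118/259 18/37; 18/37 102/37]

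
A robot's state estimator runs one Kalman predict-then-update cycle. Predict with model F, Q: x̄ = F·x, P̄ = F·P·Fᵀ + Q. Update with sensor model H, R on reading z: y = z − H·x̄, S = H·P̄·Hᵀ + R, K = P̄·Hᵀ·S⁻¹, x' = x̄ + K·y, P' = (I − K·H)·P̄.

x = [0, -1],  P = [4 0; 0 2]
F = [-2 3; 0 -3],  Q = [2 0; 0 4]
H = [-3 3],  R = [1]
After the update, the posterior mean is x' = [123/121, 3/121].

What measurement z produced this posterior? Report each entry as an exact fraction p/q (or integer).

x̄ = F·x = [-3, 3]
P̄ = F·P·Fᵀ + Q = [36 -18; -18 22]
S = H·P̄·Hᵀ + R = [847]
K = P̄·Hᵀ·S⁻¹ = [-162/847; 120/847]
x' − x̄ = [486/121, -360/121] = K·y
y = (KᵀK)⁻¹·Kᵀ·(x' − x̄) = [-21]
z = y + H·x̄ = [-21] + [18] = [-3]

z = [-3]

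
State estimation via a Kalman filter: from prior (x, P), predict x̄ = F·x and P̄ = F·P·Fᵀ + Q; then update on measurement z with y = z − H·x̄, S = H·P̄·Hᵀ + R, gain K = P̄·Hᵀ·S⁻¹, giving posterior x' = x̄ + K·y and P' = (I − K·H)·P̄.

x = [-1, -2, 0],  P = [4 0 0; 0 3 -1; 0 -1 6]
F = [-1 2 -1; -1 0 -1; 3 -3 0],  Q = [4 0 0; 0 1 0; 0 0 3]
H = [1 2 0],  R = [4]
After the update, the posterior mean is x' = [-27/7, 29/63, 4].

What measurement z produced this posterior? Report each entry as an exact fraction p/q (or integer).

z = [-3]

x̄ = F·x = [-3, 1, 3]
P̄ = F·P·Fᵀ + Q = [30 12 -33; 12 11 -15; -33 -15 66]
S = H·P̄·Hᵀ + R = [126]
K = P̄·Hᵀ·S⁻¹ = [3/7; 17/63; -1/2]
x' − x̄ = [-6/7, -34/63, 1] = K·y
y = (KᵀK)⁻¹·Kᵀ·(x' − x̄) = [-2]
z = y + H·x̄ = [-2] + [-1] = [-3]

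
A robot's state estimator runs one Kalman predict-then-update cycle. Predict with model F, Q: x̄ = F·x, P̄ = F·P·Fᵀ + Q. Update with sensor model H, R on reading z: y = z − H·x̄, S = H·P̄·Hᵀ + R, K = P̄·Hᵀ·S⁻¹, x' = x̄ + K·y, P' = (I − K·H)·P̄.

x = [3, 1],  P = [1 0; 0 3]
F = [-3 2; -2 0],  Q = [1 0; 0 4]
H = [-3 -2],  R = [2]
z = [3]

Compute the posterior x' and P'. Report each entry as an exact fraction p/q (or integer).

x' = [53/76, -201/76]
P' = [151/76 -207/76; -207/76 319/76]

x̄ = F·x = [-7, -6]
P̄ = F·P·Fᵀ + Q = [22 6; 6 8]
y = z − H·x̄ = [-30]
S = H·P̄·Hᵀ + R = [304]
K = P̄·Hᵀ·S⁻¹ = [-39/152; -17/152]
x' = x̄ + K·y = [53/76, -201/76]
P' = (I − K·H)·P̄ = [151/76 -207/76; -207/76 319/76]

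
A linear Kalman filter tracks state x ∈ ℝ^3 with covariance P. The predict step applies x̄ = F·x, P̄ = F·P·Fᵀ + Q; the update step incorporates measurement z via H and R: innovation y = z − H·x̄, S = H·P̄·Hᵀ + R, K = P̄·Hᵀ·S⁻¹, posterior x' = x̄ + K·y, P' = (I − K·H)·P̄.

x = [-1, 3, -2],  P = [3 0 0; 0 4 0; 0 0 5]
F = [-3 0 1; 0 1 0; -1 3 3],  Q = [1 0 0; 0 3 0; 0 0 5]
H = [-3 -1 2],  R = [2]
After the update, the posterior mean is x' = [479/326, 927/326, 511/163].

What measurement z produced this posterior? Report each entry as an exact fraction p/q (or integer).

z = [-1]

x̄ = F·x = [1, 3, 4]
P̄ = F·P·Fᵀ + Q = [33 0 24; 0 7 12; 24 12 89]
S = H·P̄·Hᵀ + R = [326]
K = P̄·Hᵀ·S⁻¹ = [-51/326; 17/326; 47/163]
x' − x̄ = [153/326, -51/326, -141/163] = K·y
y = (KᵀK)⁻¹·Kᵀ·(x' − x̄) = [-3]
z = y + H·x̄ = [-3] + [2] = [-1]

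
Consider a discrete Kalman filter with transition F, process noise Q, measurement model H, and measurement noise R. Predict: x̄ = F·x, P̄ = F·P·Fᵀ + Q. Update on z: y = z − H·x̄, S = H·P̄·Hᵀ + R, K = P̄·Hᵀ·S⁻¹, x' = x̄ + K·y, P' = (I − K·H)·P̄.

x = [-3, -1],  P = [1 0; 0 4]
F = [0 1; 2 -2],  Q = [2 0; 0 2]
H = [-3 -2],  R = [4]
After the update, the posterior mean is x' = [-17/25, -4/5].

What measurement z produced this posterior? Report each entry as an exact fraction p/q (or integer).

z = [3]

x̄ = F·x = [-1, -4]
P̄ = F·P·Fᵀ + Q = [6 -8; -8 22]
S = H·P̄·Hᵀ + R = [50]
K = P̄·Hᵀ·S⁻¹ = [-1/25; -2/5]
x' − x̄ = [8/25, 16/5] = K·y
y = (KᵀK)⁻¹·Kᵀ·(x' − x̄) = [-8]
z = y + H·x̄ = [-8] + [11] = [3]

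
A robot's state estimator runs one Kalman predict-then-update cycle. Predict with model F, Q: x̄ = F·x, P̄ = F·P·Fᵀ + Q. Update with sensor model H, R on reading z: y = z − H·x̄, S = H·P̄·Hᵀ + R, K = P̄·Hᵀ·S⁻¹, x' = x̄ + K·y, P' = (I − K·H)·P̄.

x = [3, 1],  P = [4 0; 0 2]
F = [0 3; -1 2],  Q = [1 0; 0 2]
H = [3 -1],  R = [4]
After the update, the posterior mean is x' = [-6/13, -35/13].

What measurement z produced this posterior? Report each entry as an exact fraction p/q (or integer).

z = [1]

x̄ = F·x = [3, -1]
P̄ = F·P·Fᵀ + Q = [19 12; 12 14]
S = H·P̄·Hᵀ + R = [117]
K = P̄·Hᵀ·S⁻¹ = [5/13; 22/117]
x' − x̄ = [-45/13, -22/13] = K·y
y = (KᵀK)⁻¹·Kᵀ·(x' − x̄) = [-9]
z = y + H·x̄ = [-9] + [10] = [1]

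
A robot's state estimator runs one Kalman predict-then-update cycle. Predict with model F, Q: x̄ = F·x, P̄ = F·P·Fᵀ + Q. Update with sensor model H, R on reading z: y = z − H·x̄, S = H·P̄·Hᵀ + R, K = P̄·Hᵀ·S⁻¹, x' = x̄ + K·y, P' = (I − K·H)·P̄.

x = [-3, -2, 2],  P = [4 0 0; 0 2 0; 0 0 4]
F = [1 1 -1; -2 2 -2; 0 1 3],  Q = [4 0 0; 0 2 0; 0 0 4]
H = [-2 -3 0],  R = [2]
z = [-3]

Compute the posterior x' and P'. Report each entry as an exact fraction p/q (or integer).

x' = [-617/121, 1057/242, 24/121]
P' = [1294/121 -856/121 -410/121; -856/121 593/121 260/121; -410/121 260/121 3482/121]

x̄ = F·x = [-7, -2, 4]
P̄ = F·P·Fᵀ + Q = [14 4 -10; 4 42 -20; -10 -20 42]
y = z − H·x̄ = [-23]
S = H·P̄·Hᵀ + R = [484]
K = P̄·Hᵀ·S⁻¹ = [-10/121; -67/242; 20/121]
x' = x̄ + K·y = [-617/121, 1057/242, 24/121]
P' = (I − K·H)·P̄ = [1294/121 -856/121 -410/121; -856/121 593/121 260/121; -410/121 260/121 3482/121]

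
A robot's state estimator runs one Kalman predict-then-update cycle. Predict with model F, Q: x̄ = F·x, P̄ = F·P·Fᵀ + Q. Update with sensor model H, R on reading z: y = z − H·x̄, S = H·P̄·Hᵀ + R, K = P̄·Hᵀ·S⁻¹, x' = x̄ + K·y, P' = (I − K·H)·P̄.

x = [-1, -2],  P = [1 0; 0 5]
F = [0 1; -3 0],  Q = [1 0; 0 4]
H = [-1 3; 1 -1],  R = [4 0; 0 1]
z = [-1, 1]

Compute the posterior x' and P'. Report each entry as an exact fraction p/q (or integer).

x̄ = F·x = [-2, 3]
P̄ = F·P·Fᵀ + Q = [6 0; 0 13]
y = z − H·x̄ = [-12, 6]
S = H·P̄·Hᵀ + R = [127 -45; -45 20]
K = P̄·Hᵀ·S⁻¹ = [30/103 492/515; 39/103 104/515]
x' = x̄ + K·y = [122/515, -171/515]
P' = (I − K·H)·P̄ = [1038/515 546/515; 546/515 442/515]

x' = [122/515, -171/515]
P' = [1038/515 546/515; 546/515 442/515]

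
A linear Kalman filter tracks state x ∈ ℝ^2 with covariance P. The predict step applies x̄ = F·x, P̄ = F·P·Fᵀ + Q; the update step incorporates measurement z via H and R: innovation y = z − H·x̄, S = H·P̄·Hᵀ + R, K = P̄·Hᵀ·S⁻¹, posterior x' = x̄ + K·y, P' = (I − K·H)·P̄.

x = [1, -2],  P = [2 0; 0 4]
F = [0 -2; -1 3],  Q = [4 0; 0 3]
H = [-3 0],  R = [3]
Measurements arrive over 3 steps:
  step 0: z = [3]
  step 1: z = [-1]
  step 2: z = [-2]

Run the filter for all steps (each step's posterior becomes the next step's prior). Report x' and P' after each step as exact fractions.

step 0: x' = [-56/61, -67/61], P' = [20/61 -24/61; -24/61 773/61]
step 1: x' = [3470/10069, 2261/10069], P' = [3336/10069 -4686/10069; -4686/10069 125708/10069]
step 2: x' = [1081694/1639393, -2016659/1639393], P' = [543108/1639393 -763620/1639393; -763620/1639393 20508507/1639393]

step 0: x̄ = F·x = [4, -7]
step 0: P̄ = F·P·Fᵀ + Q = [20 -24; -24 41]
step 0: y = z − H·x̄ = [15]
step 0: S = H·P̄·Hᵀ + R = [183]
step 0: K = P̄·Hᵀ·S⁻¹ = [-20/61; 24/61]
step 0: x' = x̄ + K·y = [-56/61, -67/61]
step 0: P' = (I − K·H)·P̄ = [20/61 -24/61; -24/61 773/61]
step 1: x̄ = F·x = [134/61, -145/61]
step 1: P̄ = F·P·Fᵀ + Q = [3336/61 -4686/61; -4686/61 7304/61]
step 1: y = z − H·x̄ = [341/61]
step 1: S = H·P̄·Hᵀ + R = [30207/61]
step 1: K = P̄·Hᵀ·S⁻¹ = [-3336/10069; 4686/10069]
step 1: x' = x̄ + K·y = [3470/10069, 2261/10069]
step 1: P' = (I − K·H)·P̄ = [3336/10069 -4686/10069; -4686/10069 125708/10069]
step 2: x̄ = F·x = [-4522/10069, 3313/10069]
step 2: P̄ = F·P·Fᵀ + Q = [543108/10069 -763620/10069; -763620/10069 1193031/10069]
step 2: y = z − H·x̄ = [-33704/10069]
step 2: S = H·P̄·Hᵀ + R = [4918179/10069]
step 2: K = P̄·Hᵀ·S⁻¹ = [-543108/1639393; 763620/1639393]
step 2: x' = x̄ + K·y = [1081694/1639393, -2016659/1639393]
step 2: P' = (I − K·H)·P̄ = [543108/1639393 -763620/1639393; -763620/1639393 20508507/1639393]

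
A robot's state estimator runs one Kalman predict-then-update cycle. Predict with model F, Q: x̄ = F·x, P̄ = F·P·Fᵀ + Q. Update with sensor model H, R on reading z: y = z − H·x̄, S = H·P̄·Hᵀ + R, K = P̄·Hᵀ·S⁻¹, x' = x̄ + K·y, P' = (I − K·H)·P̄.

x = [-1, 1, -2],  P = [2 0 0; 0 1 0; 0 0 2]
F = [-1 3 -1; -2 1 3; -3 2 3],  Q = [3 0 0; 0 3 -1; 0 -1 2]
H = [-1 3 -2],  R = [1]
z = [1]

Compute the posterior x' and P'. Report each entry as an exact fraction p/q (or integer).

x' = [256/101, 75/101, -59/101]
P' = [991/101 776/101 681/101; 776/101 2301/101 3050/101; 681/101 3050/101 4233/101]

x̄ = F·x = [6, -3, -1]
P̄ = F·P·Fᵀ + Q = [16 1 6; 1 30 31; 6 31 42]
y = z − H·x̄ = [14]
S = H·P̄·Hᵀ + R = [101]
K = P̄·Hᵀ·S⁻¹ = [-25/101; 27/101; 3/101]
x' = x̄ + K·y = [256/101, 75/101, -59/101]
P' = (I − K·H)·P̄ = [991/101 776/101 681/101; 776/101 2301/101 3050/101; 681/101 3050/101 4233/101]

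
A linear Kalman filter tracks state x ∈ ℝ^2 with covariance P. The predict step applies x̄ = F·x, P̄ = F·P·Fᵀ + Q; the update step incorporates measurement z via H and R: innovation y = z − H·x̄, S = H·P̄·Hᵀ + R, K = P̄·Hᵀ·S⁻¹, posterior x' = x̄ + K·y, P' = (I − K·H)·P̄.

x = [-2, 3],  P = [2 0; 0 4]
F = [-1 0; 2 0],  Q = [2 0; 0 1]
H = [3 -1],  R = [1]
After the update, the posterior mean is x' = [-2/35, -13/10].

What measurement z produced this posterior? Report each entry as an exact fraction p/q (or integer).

z = [1]

x̄ = F·x = [2, -4]
P̄ = F·P·Fᵀ + Q = [4 -4; -4 9]
S = H·P̄·Hᵀ + R = [70]
K = P̄·Hᵀ·S⁻¹ = [8/35; -3/10]
x' − x̄ = [-72/35, 27/10] = K·y
y = (KᵀK)⁻¹·Kᵀ·(x' − x̄) = [-9]
z = y + H·x̄ = [-9] + [10] = [1]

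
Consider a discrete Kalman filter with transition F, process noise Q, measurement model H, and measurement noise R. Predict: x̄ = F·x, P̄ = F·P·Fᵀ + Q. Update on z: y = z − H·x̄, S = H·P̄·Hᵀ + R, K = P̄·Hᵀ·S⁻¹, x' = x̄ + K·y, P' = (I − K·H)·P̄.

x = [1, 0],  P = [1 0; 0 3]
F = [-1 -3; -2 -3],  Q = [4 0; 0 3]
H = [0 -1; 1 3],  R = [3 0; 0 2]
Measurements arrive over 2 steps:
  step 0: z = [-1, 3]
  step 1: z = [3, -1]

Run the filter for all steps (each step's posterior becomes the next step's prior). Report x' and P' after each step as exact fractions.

step 0: x' = [2134/1857, 387/619], P' = [7355/1857 -683/619; -683/619 315/619]
step 1: x' = [-17329/97257, -67067/129676], P' = [369542/97257 -36182/32419; -36182/32419 34371/64838]

step 0: x̄ = F·x = [-1, -2]
step 0: P̄ = F·P·Fᵀ + Q = [32 29; 29 34]
step 0: y = z − H·x̄ = [-3, 10]
step 0: S = H·P̄·Hᵀ + R = [37 -131; -131 514]
step 0: K = P̄·Hᵀ·S⁻¹ = [683/1857 604/1857; -105/619 131/619]
step 0: x' = x̄ + K·y = [2134/1857, 387/619]
step 0: P' = (I − K·H)·P̄ = [7355/1857 -683/619; -683/619 315/619]
step 1: x̄ = F·x = [-5617/1857, -7751/1857]
step 1: P̄ = F·P·Fᵀ + Q = [10994/1857 4774/1857; 4774/1857 18908/1857]
step 1: y = z − H·x̄ = [-2180/1857, 27013/1857]
step 1: S = H·P̄·Hᵀ + R = [24479/1857 -61498/1857; -61498/1857 213524/1857]
step 1: K = P̄·Hᵀ·S⁻¹ = [36182/97257 21952/97257; -11457/64838 30749/129676]
step 1: x' = x̄ + K·y = [-17329/97257, -67067/129676]
step 1: P' = (I − K·H)·P̄ = [369542/97257 -36182/32419; -36182/32419 34371/64838]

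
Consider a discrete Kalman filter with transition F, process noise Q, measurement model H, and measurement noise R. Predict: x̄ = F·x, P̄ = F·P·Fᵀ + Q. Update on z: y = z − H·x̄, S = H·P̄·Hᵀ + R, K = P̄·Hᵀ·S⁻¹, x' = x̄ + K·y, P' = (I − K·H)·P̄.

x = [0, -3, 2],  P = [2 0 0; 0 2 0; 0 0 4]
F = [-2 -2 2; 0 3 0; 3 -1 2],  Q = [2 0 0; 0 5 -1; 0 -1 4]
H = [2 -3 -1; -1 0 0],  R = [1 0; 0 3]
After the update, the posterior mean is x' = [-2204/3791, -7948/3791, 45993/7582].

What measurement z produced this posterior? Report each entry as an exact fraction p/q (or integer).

z = [-1, 1]

x̄ = F·x = [10, -9, 7]
P̄ = F·P·Fᵀ + Q = [34 -12 8; -12 23 -7; 8 -7 40]
S = H·P̄·Hᵀ + R = [454 -96; -96 37]
K = P̄·Hᵀ·S⁻¹ = [144/3791 -3110/3791; -1015/3791 -1404/3791; -879/7582 -1960/3791]
x' − x̄ = [-40114/3791, 26171/3791, -7081/7582] = K·y
y = (KᵀK)⁻¹·Kᵀ·(x' − x̄) = [-41, 11]
z = y + H·x̄ = [-41, 11] + [40, -10] = [-1, 1]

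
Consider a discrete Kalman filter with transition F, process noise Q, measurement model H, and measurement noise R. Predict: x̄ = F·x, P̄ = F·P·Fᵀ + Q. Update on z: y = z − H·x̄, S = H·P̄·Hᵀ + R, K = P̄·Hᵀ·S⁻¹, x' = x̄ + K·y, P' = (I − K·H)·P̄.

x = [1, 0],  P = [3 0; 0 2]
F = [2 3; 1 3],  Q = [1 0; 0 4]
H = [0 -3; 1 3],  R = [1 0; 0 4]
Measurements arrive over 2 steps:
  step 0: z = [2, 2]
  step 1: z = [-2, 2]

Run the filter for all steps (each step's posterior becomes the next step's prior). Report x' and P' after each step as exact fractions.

step 0: x̄ = F·x = [2, 1]
step 0: P̄ = F·P·Fᵀ + Q = [31 24; 24 25]
step 0: y = z − H·x̄ = [5, -3]
step 0: S = H·P̄·Hᵀ + R = [226 -297; -297 404]
step 0: K = P̄·Hᵀ·S⁻¹ = [1503/3095 1894/3095; -897/3095 99/3095]
step 0: x' = x̄ + K·y = [8023/3095, -1687/3095]
step 0: P' = (I − K·H)·P̄ = [9079/3095 -501/3095; -501/3095 299/3095]
step 1: x̄ = F·x = [2197/619, 2962/3095]
step 1: P̄ = F·P·Fᵀ + Q = [7218/619 3268/619; 3268/619 21144/3095]
step 1: y = z − H·x̄ = [2696/3095, -13681/3095]
step 1: S = H·P̄·Hᵀ + R = [193391/3095 -239316/3095; -239316/3095 336806/3095]
step 1: K = P̄·Hᵀ·S⁻¹ = [623256/1270291 69441/115481; -367296/1270291 3626/115481]
step 1: x' = x̄ + K·y = [1675024/1270291, 719448/1270291]
step 1: P' = (I − K·H)·P̄ = [3678660/1270291 -207752/1270291; -207752/1270291 122432/1270291]

step 0: x' = [8023/3095, -1687/3095], P' = [9079/3095 -501/3095; -501/3095 299/3095]
step 1: x' = [1675024/1270291, 719448/1270291], P' = [3678660/1270291 -207752/1270291; -207752/1270291 122432/1270291]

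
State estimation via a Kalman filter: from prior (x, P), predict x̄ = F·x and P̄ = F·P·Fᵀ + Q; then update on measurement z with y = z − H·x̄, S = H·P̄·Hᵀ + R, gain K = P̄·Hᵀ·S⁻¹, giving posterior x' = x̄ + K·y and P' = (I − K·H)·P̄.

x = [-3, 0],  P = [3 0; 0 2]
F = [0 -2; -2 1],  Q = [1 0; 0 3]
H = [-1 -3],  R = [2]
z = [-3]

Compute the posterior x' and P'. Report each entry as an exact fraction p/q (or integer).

x̄ = F·x = [0, 6]
P̄ = F·P·Fᵀ + Q = [9 -4; -4 17]
y = z − H·x̄ = [15]
S = H·P̄·Hᵀ + R = [140]
K = P̄·Hᵀ·S⁻¹ = [3/140; -47/140]
x' = x̄ + K·y = [9/28, 27/28]
P' = (I − K·H)·P̄ = [1251/140 -419/140; -419/140 171/140]

x' = [9/28, 27/28]
P' = [1251/140 -419/140; -419/140 171/140]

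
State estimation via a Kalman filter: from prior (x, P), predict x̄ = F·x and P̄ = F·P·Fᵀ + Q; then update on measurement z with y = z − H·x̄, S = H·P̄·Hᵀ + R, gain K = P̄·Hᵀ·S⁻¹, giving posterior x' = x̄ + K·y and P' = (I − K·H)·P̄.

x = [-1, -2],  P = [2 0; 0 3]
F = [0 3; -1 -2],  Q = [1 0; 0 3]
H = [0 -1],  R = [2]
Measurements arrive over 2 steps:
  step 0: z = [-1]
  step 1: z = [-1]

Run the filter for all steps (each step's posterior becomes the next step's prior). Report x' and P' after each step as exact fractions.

step 0: x̄ = F·x = [-6, 5]
step 0: P̄ = F·P·Fᵀ + Q = [28 -18; -18 17]
step 0: y = z − H·x̄ = [4]
step 0: S = H·P̄·Hᵀ + R = [19]
step 0: K = P̄·Hᵀ·S⁻¹ = [18/19; -17/19]
step 0: x' = x̄ + K·y = [-42/19, 27/19]
step 0: P' = (I − K·H)·P̄ = [208/19 -36/19; -36/19 34/19]
step 1: x̄ = F·x = [81/19, -12/19]
step 1: P̄ = F·P·Fᵀ + Q = [325/19 -96/19; -96/19 257/19]
step 1: y = z − H·x̄ = [-31/19]
step 1: S = H·P̄·Hᵀ + R = [295/19]
step 1: K = P̄·Hᵀ·S⁻¹ = [96/295; -257/295]
step 1: x' = x̄ + K·y = [1101/295, 233/295]
step 1: P' = (I − K·H)·P̄ = [4561/295 -192/295; -192/295 514/295]

step 0: x' = [-42/19, 27/19], P' = [208/19 -36/19; -36/19 34/19]
step 1: x' = [1101/295, 233/295], P' = [4561/295 -192/295; -192/295 514/295]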